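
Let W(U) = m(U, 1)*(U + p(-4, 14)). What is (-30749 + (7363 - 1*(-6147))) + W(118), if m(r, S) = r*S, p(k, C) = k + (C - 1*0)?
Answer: -2135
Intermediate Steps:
p(k, C) = C + k (p(k, C) = k + (C + 0) = k + C = C + k)
m(r, S) = S*r
W(U) = U*(10 + U) (W(U) = (1*U)*(U + (14 - 4)) = U*(U + 10) = U*(10 + U))
(-30749 + (7363 - 1*(-6147))) + W(118) = (-30749 + (7363 - 1*(-6147))) + 118*(10 + 118) = (-30749 + (7363 + 6147)) + 118*128 = (-30749 + 13510) + 15104 = -17239 + 15104 = -2135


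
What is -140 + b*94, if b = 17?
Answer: 1458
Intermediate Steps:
-140 + b*94 = -140 + 17*94 = -140 + 1598 = 1458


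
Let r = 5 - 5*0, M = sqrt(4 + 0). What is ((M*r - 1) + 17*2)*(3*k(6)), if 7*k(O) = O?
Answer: 774/7 ≈ 110.57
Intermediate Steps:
k(O) = O/7
M = 2 (M = sqrt(4) = 2)
r = 5 (r = 5 + 0 = 5)
((M*r - 1) + 17*2)*(3*k(6)) = ((2*5 - 1) + 17*2)*(3*((1/7)*6)) = ((10 - 1) + 34)*(3*(6/7)) = (9 + 34)*(18/7) = 43*(18/7) = 774/7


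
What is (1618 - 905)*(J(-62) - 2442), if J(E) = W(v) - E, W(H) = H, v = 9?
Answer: -1690523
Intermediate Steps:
J(E) = 9 - E
(1618 - 905)*(J(-62) - 2442) = (1618 - 905)*((9 - 1*(-62)) - 2442) = 713*((9 + 62) - 2442) = 713*(71 - 2442) = 713*(-2371) = -1690523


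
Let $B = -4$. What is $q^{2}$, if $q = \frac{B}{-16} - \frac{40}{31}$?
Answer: $\frac{16641}{15376} \approx 1.0823$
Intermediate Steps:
$q = - \frac{129}{124}$ ($q = - \frac{4}{-16} - \frac{40}{31} = \left(-4\right) \left(- \frac{1}{16}\right) - \frac{40}{31} = \frac{1}{4} - \frac{40}{31} = - \frac{129}{124} \approx -1.0403$)
$q^{2} = \left(- \frac{129}{124}\right)^{2} = \frac{16641}{15376}$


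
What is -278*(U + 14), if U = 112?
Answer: -35028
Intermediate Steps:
-278*(U + 14) = -278*(112 + 14) = -278*126 = -35028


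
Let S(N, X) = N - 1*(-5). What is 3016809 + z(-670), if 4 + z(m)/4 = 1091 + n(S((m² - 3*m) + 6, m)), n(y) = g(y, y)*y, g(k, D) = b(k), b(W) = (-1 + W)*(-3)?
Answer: -2439948546683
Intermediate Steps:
b(W) = 3 - 3*W
g(k, D) = 3 - 3*k
S(N, X) = 5 + N (S(N, X) = N + 5 = 5 + N)
n(y) = y*(3 - 3*y) (n(y) = (3 - 3*y)*y = y*(3 - 3*y))
z(m) = 4348 + 12*(-10 - m² + 3*m)*(11 + m² - 3*m) (z(m) = -16 + 4*(1091 + 3*(5 + ((m² - 3*m) + 6))*(1 - (5 + ((m² - 3*m) + 6)))) = -16 + 4*(1091 + 3*(5 + (6 + m² - 3*m))*(1 - (5 + (6 + m² - 3*m)))) = -16 + 4*(1091 + 3*(11 + m² - 3*m)*(1 - (11 + m² - 3*m))) = -16 + 4*(1091 + 3*(11 + m² - 3*m)*(1 + (-11 - m² + 3*m))) = -16 + 4*(1091 + 3*(11 + m² - 3*m)*(-10 - m² + 3*m)) = -16 + 4*(1091 + 3*(-10 - m² + 3*m)*(11 + m² - 3*m)) = -16 + (4364 + 12*(-10 - m² + 3*m)*(11 + m² - 3*m)) = 4348 + 12*(-10 - m² + 3*m)*(11 + m² - 3*m))
3016809 + z(-670) = 3016809 + (3028 - 360*(-670)² - 12*(-670)⁴ + 72*(-670)³ + 756*(-670)) = 3016809 + (3028 - 360*448900 - 12*201511210000 + 72*(-300763000) - 506520) = 3016809 + (3028 - 161604000 - 2418134520000 - 21654936000 - 506520) = 3016809 - 2439951563492 = -2439948546683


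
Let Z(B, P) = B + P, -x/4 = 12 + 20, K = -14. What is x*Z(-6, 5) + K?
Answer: 114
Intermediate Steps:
x = -128 (x = -4*(12 + 20) = -4*32 = -128)
x*Z(-6, 5) + K = -128*(-6 + 5) - 14 = -128*(-1) - 14 = 128 - 14 = 114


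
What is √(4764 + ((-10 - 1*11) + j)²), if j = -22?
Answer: √6613 ≈ 81.320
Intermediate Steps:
√(4764 + ((-10 - 1*11) + j)²) = √(4764 + ((-10 - 1*11) - 22)²) = √(4764 + ((-10 - 11) - 22)²) = √(4764 + (-21 - 22)²) = √(4764 + (-43)²) = √(4764 + 1849) = √6613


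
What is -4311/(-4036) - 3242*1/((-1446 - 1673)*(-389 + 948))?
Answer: 7529403743/7036850756 ≈ 1.0700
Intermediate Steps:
-4311/(-4036) - 3242*1/((-1446 - 1673)*(-389 + 948)) = -4311*(-1/4036) - 3242/((-3119*559)) = 4311/4036 - 3242/(-1743521) = 4311/4036 - 3242*(-1/1743521) = 4311/4036 + 3242/1743521 = 7529403743/7036850756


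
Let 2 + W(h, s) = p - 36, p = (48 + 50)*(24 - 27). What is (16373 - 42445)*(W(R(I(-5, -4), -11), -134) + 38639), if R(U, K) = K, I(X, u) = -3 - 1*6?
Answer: -998740104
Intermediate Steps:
I(X, u) = -9 (I(X, u) = -3 - 6 = -9)
p = -294 (p = 98*(-3) = -294)
W(h, s) = -332 (W(h, s) = -2 + (-294 - 36) = -2 - 330 = -332)
(16373 - 42445)*(W(R(I(-5, -4), -11), -134) + 38639) = (16373 - 42445)*(-332 + 38639) = -26072*38307 = -998740104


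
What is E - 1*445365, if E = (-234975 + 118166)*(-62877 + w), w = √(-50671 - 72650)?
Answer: 7344154128 - 116809*I*√123321 ≈ 7.3442e+9 - 4.102e+7*I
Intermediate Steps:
w = I*√123321 (w = √(-123321) = I*√123321 ≈ 351.17*I)
E = 7344599493 - 116809*I*√123321 (E = (-234975 + 118166)*(-62877 + I*√123321) = -116809*(-62877 + I*√123321) = 7344599493 - 116809*I*√123321 ≈ 7.3446e+9 - 4.102e+7*I)
E - 1*445365 = (7344599493 - 116809*I*√123321) - 1*445365 = (7344599493 - 116809*I*√123321) - 445365 = 7344154128 - 116809*I*√123321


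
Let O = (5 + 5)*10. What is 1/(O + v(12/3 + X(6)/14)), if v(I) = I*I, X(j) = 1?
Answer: 196/22849 ≈ 0.0085781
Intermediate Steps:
v(I) = I²
O = 100 (O = 10*10 = 100)
1/(O + v(12/3 + X(6)/14)) = 1/(100 + (12/3 + 1/14)²) = 1/(100 + (12*(⅓) + 1*(1/14))²) = 1/(100 + (4 + 1/14)²) = 1/(100 + (57/14)²) = 1/(100 + 3249/196) = 1/(22849/196) = 196/22849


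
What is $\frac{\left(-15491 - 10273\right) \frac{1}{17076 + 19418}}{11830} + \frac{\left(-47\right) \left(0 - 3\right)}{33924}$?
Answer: $\frac{19454951}{4748964220} \approx 0.0040967$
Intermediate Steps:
$\frac{\left(-15491 - 10273\right) \frac{1}{17076 + 19418}}{11830} + \frac{\left(-47\right) \left(0 - 3\right)}{33924} = - \frac{25764}{36494} \cdot \frac{1}{11830} + \left(-47\right) \left(-3\right) \frac{1}{33924} = \left(-25764\right) \frac{1}{36494} \cdot \frac{1}{11830} + 141 \cdot \frac{1}{33924} = \left(- \frac{12882}{18247}\right) \frac{1}{11830} + \frac{47}{11308} = - \frac{6441}{107931005} + \frac{47}{11308} = \frac{19454951}{4748964220}$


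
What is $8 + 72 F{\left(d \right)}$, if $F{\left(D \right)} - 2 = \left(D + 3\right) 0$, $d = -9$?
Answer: $152$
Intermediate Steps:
$F{\left(D \right)} = 2$ ($F{\left(D \right)} = 2 + \left(D + 3\right) 0 = 2 + \left(3 + D\right) 0 = 2 + 0 = 2$)
$8 + 72 F{\left(d \right)} = 8 + 72 \cdot 2 = 8 + 144 = 152$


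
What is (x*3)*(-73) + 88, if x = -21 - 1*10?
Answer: 6877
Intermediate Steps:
x = -31 (x = -21 - 10 = -31)
(x*3)*(-73) + 88 = -31*3*(-73) + 88 = -93*(-73) + 88 = 6789 + 88 = 6877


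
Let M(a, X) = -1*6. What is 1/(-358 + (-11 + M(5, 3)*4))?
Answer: -1/393 ≈ -0.0025445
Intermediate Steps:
M(a, X) = -6
1/(-358 + (-11 + M(5, 3)*4)) = 1/(-358 + (-11 - 6*4)) = 1/(-358 + (-11 - 24)) = 1/(-358 - 35) = 1/(-393) = -1/393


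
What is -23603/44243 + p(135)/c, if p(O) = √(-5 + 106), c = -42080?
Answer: -23603/44243 - √101/42080 ≈ -0.53372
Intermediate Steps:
p(O) = √101
-23603/44243 + p(135)/c = -23603/44243 + √101/(-42080) = -23603*1/44243 + √101*(-1/42080) = -23603/44243 - √101/42080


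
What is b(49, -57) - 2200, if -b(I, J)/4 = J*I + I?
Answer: 8776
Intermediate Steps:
b(I, J) = -4*I - 4*I*J (b(I, J) = -4*(J*I + I) = -4*(I*J + I) = -4*(I + I*J) = -4*I - 4*I*J)
b(49, -57) - 2200 = -4*49*(1 - 57) - 2200 = -4*49*(-56) - 2200 = 10976 - 2200 = 8776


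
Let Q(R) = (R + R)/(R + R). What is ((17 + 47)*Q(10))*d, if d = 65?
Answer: 4160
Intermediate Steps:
Q(R) = 1 (Q(R) = (2*R)/((2*R)) = (2*R)*(1/(2*R)) = 1)
((17 + 47)*Q(10))*d = ((17 + 47)*1)*65 = (64*1)*65 = 64*65 = 4160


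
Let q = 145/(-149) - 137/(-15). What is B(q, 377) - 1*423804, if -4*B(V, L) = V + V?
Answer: -947211059/2235 ≈ -4.2381e+5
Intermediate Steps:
q = 18238/2235 (q = 145*(-1/149) - 137*(-1/15) = -145/149 + 137/15 = 18238/2235 ≈ 8.1602)
B(V, L) = -V/2 (B(V, L) = -(V + V)/4 = -V/2)
B(q, 377) - 1*423804 = -½*18238/2235 - 1*423804 = -9119/2235 - 423804 = -947211059/2235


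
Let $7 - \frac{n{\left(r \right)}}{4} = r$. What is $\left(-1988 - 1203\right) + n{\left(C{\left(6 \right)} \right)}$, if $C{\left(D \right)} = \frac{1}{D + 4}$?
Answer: $- \frac{15817}{5} \approx -3163.4$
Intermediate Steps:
$C{\left(D \right)} = \frac{1}{4 + D}$
$n{\left(r \right)} = 28 - 4 r$
$\left(-1988 - 1203\right) + n{\left(C{\left(6 \right)} \right)} = \left(-1988 - 1203\right) + \left(28 - \frac{4}{4 + 6}\right) = -3191 + \left(28 - \frac{4}{10}\right) = -3191 + \left(28 - \frac{2}{5}\right) = -3191 + \frac{138}{5} = - \frac{15817}{5}$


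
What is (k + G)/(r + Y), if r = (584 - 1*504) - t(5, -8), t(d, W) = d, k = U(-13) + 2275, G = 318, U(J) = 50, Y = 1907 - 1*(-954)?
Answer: 2643/2936 ≈ 0.90020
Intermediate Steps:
Y = 2861 (Y = 1907 + 954 = 2861)
k = 2325 (k = 50 + 2275 = 2325)
r = 75 (r = (584 - 1*504) - 1*5 = (584 - 504) - 5 = 80 - 5 = 75)
(k + G)/(r + Y) = (2325 + 318)/(75 + 2861) = 2643/2936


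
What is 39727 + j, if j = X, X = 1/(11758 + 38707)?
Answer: 2004823056/50465 ≈ 39727.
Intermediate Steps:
X = 1/50465 ≈ 1.9816e-5
j = 1/50465 ≈ 1.9816e-5
39727 + j = 39727 + 1/50465 = 2004823056/50465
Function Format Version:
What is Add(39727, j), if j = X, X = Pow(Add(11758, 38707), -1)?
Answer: Rational(2004823056, 50465) ≈ 39727.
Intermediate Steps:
X = Rational(1, 50465) (X = Pow(50465, -1) = Rational(1, 50465) ≈ 1.9816e-5)
j = Rational(1, 50465) ≈ 1.9816e-5
Add(39727, j) = Add(39727, Rational(1, 50465)) = Rational(2004823056, 50465)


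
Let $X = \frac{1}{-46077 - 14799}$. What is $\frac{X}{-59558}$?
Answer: $\frac{1}{3625652808} \approx 2.7581 \cdot 10^{-10}$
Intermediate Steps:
$X = - \frac{1}{60876}$ ($X = \frac{1}{-60876} = - \frac{1}{60876} \approx -1.6427 \cdot 10^{-5}$)
$\frac{X}{-59558} = - \frac{1}{60876 \left(-59558\right)} = \left(- \frac{1}{60876}\right) \left(- \frac{1}{59558}\right) = \frac{1}{3625652808}$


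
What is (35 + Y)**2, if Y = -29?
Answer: 36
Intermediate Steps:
(35 + Y)**2 = (35 - 29)**2 = 6**2 = 36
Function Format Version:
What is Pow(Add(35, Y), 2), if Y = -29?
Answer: 36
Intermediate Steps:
Pow(Add(35, Y), 2) = Pow(Add(35, -29), 2) = Pow(6, 2) = 36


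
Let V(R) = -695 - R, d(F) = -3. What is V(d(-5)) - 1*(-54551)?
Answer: 53859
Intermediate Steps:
V(d(-5)) - 1*(-54551) = (-695 - 1*(-3)) - 1*(-54551) = (-695 + 3) + 54551 = -692 + 54551 = 53859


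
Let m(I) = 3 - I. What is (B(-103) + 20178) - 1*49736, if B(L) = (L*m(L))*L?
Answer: 1094996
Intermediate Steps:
B(L) = L²*(3 - L) (B(L) = (L*(3 - L))*L = L²*(3 - L))
(B(-103) + 20178) - 1*49736 = ((-103)²*(3 - 1*(-103)) + 20178) - 1*49736 = (10609*(3 + 103) + 20178) - 49736 = (10609*106 + 20178) - 49736 = (1124554 + 20178) - 49736 = 1144732 - 49736 = 1094996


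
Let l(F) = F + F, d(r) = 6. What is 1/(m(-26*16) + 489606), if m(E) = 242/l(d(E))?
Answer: 6/2937757 ≈ 2.0424e-6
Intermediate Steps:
l(F) = 2*F
m(E) = 121/6 (m(E) = 242/((2*6)) = 242/12 = 242*(1/12) = 121/6)
1/(m(-26*16) + 489606) = 1/(121/6 + 489606) = 1/(2937757/6) = 6/2937757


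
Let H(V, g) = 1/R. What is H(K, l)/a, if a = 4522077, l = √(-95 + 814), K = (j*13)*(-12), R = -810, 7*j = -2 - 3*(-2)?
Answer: -1/3662882370 ≈ -2.7301e-10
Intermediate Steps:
j = 4/7 (j = (-2 - 3*(-2))/7 = (-2 + 6)/7 = (⅐)*4 = 4/7 ≈ 0.57143)
K = -624/7 (K = ((4/7)*13)*(-12) = (52/7)*(-12) = -624/7 ≈ -89.143)
l = √719 ≈ 26.814
H(V, g) = -1/810 (H(V, g) = 1/(-810) = -1/810)
H(K, l)/a = -1/810/4522077 = -1/810*1/4522077 = -1/3662882370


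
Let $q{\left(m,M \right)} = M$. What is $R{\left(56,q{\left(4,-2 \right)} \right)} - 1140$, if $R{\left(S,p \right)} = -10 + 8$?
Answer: $-1142$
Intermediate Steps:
$R{\left(S,p \right)} = -2$
$R{\left(56,q{\left(4,-2 \right)} \right)} - 1140 = -2 - 1140 = -1142$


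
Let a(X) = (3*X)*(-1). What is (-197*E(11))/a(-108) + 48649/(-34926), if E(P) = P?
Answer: -15241153/1886004 ≈ -8.0812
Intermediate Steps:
a(X) = -3*X
(-197*E(11))/a(-108) + 48649/(-34926) = (-197*11)/((-3*(-108))) + 48649/(-34926) = -2167/324 + 48649*(-1/34926) = -2167*1/324 - 48649/34926 = -2167/324 - 48649/34926 = -15241153/1886004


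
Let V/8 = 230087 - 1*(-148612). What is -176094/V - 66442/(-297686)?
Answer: 12405952765/75155593676 ≈ 0.16507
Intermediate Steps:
V = 3029592 (V = 8*(230087 - 1*(-148612)) = 8*(230087 + 148612) = 8*378699 = 3029592)
-176094/V - 66442/(-297686) = -176094/3029592 - 66442/(-297686) = -176094*1/3029592 - 66442*(-1/297686) = -29349/504932 + 33221/148843 = 12405952765/75155593676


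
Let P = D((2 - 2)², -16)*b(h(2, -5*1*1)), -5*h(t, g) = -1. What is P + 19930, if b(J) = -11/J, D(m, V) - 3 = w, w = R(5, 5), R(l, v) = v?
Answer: 19490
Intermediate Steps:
h(t, g) = ⅕ (h(t, g) = -⅕*(-1) = ⅕)
w = 5
D(m, V) = 8 (D(m, V) = 3 + 5 = 8)
P = -440 (P = 8*(-11/⅕) = 8*(-11*5) = 8*(-55) = -440)
P + 19930 = -440 + 19930 = 19490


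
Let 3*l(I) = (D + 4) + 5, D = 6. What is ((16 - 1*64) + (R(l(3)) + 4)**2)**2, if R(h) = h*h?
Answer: 628849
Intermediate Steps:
l(I) = 5 (l(I) = ((6 + 4) + 5)/3 = (10 + 5)/3 = (1/3)*15 = 5)
R(h) = h**2
((16 - 1*64) + (R(l(3)) + 4)**2)**2 = ((16 - 1*64) + (5**2 + 4)**2)**2 = ((16 - 64) + (25 + 4)**2)**2 = (-48 + 29**2)**2 = (-48 + 841)**2 = 793**2 = 628849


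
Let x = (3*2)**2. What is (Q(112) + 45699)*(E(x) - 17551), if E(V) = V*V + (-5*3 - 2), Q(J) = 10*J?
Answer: -761838768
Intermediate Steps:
x = 36 (x = 6**2 = 36)
E(V) = -17 + V**2 (E(V) = V**2 + (-15 - 2) = V**2 - 17 = -17 + V**2)
(Q(112) + 45699)*(E(x) - 17551) = (10*112 + 45699)*((-17 + 36**2) - 17551) = (1120 + 45699)*((-17 + 1296) - 17551) = 46819*(1279 - 17551) = 46819*(-16272) = -761838768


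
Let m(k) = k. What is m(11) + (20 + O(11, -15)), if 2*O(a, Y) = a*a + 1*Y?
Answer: 84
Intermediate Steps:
O(a, Y) = Y/2 + a²/2 (O(a, Y) = (a*a + 1*Y)/2 = (a² + Y)/2 = (Y + a²)/2 = Y/2 + a²/2)
m(11) + (20 + O(11, -15)) = 11 + (20 + ((½)*(-15) + (½)*11²)) = 11 + (20 + (-15/2 + (½)*121)) = 11 + (20 + (-15/2 + 121/2)) = 11 + (20 + 53) = 11 + 73 = 84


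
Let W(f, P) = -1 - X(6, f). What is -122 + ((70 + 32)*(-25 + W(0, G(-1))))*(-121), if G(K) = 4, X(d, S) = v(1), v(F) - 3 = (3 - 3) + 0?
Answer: 357796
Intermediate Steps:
v(F) = 3 (v(F) = 3 + ((3 - 3) + 0) = 3 + (0 + 0) = 3 + 0 = 3)
X(d, S) = 3
W(f, P) = -4 (W(f, P) = -1 - 1*3 = -1 - 3 = -4)
-122 + ((70 + 32)*(-25 + W(0, G(-1))))*(-121) = -122 + ((70 + 32)*(-25 - 4))*(-121) = -122 + (102*(-29))*(-121) = -122 - 2958*(-121) = -122 + 357918 = 357796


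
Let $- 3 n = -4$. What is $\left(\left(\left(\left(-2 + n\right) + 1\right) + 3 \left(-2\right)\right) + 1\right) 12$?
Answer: $-56$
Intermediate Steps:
$n = \frac{4}{3}$ ($n = \left(- \frac{1}{3}\right) \left(-4\right) = \frac{4}{3} \approx 1.3333$)
$\left(\left(\left(\left(-2 + n\right) + 1\right) + 3 \left(-2\right)\right) + 1\right) 12 = \left(\left(\left(\left(-2 + \frac{4}{3}\right) + 1\right) + 3 \left(-2\right)\right) + 1\right) 12 = \left(\left(\left(- \frac{2}{3} + 1\right) - 6\right) + 1\right) 12 = \left(\left(\frac{1}{3} - 6\right) + 1\right) 12 = \left(- \frac{17}{3} + 1\right) 12 = \left(- \frac{14}{3}\right) 12 = -56$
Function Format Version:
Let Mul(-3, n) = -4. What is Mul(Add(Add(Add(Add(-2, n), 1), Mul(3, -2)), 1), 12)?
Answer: -56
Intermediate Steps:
n = Rational(4, 3) (n = Mul(Rational(-1, 3), -4) = Rational(4, 3) ≈ 1.3333)
Mul(Add(Add(Add(Add(-2, n), 1), Mul(3, -2)), 1), 12) = Mul(Add(Add(Add(Add(-2, Rational(4, 3)), 1), Mul(3, -2)), 1), 12) = Mul(Add(Add(Add(Rational(-2, 3), 1), -6), 1), 12) = Mul(Add(Add(Rational(1, 3), -6), 1), 12) = Mul(Add(Rational(-17, 3), 1), 12) = Mul(Rational(-14, 3), 12) = -56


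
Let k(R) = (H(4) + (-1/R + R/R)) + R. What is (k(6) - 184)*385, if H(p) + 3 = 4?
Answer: -406945/6 ≈ -67824.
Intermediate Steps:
H(p) = 1 (H(p) = -3 + 4 = 1)
k(R) = 2 + R - 1/R (k(R) = (1 + (-1/R + R/R)) + R = (1 + (-1/R + 1)) + R = (1 + (1 - 1/R)) + R = (2 - 1/R) + R = 2 + R - 1/R)
(k(6) - 184)*385 = ((2 + 6 - 1/6) - 184)*385 = ((2 + 6 - 1*⅙) - 184)*385 = ((2 + 6 - ⅙) - 184)*385 = (47/6 - 184)*385 = -1057/6*385 = -406945/6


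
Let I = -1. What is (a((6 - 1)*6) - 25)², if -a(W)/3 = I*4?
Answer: 169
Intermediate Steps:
a(W) = 12 (a(W) = -(-3)*4 = -3*(-4) = 12)
(a((6 - 1)*6) - 25)² = (12 - 25)² = (-13)² = 169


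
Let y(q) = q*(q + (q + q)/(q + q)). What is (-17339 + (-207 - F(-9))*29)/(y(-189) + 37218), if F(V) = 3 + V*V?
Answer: -12889/36375 ≈ -0.35434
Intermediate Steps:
F(V) = 3 + V**2
y(q) = q*(1 + q) (y(q) = q*(q + (2*q)/((2*q))) = q*(q + (2*q)*(1/(2*q))) = q*(q + 1) = q*(1 + q))
(-17339 + (-207 - F(-9))*29)/(y(-189) + 37218) = (-17339 + (-207 - (3 + (-9)**2))*29)/(-189*(1 - 189) + 37218) = (-17339 + (-207 - (3 + 81))*29)/(-189*(-188) + 37218) = (-17339 + (-207 - 1*84)*29)/(35532 + 37218) = (-17339 + (-207 - 84)*29)/72750 = (-17339 - 291*29)*(1/72750) = (-17339 - 8439)*(1/72750) = -25778*1/72750 = -12889/36375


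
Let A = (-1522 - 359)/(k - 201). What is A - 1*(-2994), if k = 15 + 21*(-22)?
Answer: 215777/72 ≈ 2996.9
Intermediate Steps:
k = -447 (k = 15 - 462 = -447)
A = 209/72 (A = (-1522 - 359)/(-447 - 201) = -1881/(-648) = -1881*(-1/648) = 209/72 ≈ 2.9028)
A - 1*(-2994) = 209/72 - 1*(-2994) = 209/72 + 2994 = 215777/72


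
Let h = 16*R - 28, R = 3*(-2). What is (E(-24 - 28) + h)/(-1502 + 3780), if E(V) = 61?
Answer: -63/2278 ≈ -0.027656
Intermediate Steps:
R = -6
h = -124 (h = 16*(-6) - 28 = -96 - 28 = -124)
(E(-24 - 28) + h)/(-1502 + 3780) = (61 - 124)/(-1502 + 3780) = -63/2278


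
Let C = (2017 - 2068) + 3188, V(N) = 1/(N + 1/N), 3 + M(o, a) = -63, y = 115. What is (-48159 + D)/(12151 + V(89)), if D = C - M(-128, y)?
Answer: -356141432/96260311 ≈ -3.6998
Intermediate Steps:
M(o, a) = -66 (M(o, a) = -3 - 63 = -66)
C = 3137 (C = -51 + 3188 = 3137)
D = 3203 (D = 3137 - 1*(-66) = 3137 + 66 = 3203)
(-48159 + D)/(12151 + V(89)) = (-48159 + 3203)/(12151 + 89/(1 + 89²)) = -44956/(12151 + 89/(1 + 7921)) = -44956/(12151 + 89/7922) = -44956/96260311/7922 = -44956*7922/96260311 = -356141432/96260311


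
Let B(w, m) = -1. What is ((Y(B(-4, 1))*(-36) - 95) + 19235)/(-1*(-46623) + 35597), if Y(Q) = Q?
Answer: 4794/20555 ≈ 0.23323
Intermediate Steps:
((Y(B(-4, 1))*(-36) - 95) + 19235)/(-1*(-46623) + 35597) = ((-1*(-36) - 95) + 19235)/(-1*(-46623) + 35597) = ((36 - 95) + 19235)/(46623 + 35597) = (-59 + 19235)/82220 = 19176*(1/82220) = 4794/20555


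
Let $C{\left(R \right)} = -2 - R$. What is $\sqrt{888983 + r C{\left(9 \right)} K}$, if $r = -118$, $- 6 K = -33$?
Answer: $\sqrt{896122} \approx 946.64$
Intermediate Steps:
$K = \frac{11}{2}$ ($K = \left(- \frac{1}{6}\right) \left(-33\right) = \frac{11}{2} \approx 5.5$)
$\sqrt{888983 + r C{\left(9 \right)} K} = \sqrt{888983 + - 118 \left(-2 - 9\right) \frac{11}{2}} = \sqrt{888983 + \left(-118\right) \left(-11\right) \frac{11}{2}} = \sqrt{888983 + 1298 \cdot \frac{11}{2}} = \sqrt{888983 + 7139} = \sqrt{896122}$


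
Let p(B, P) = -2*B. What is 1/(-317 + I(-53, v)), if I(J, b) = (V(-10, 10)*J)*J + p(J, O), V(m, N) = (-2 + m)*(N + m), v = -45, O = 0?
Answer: -1/211 ≈ -0.0047393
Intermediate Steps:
I(J, b) = -2*J (I(J, b) = (((-10)² - 2*10 - 2*(-10) + 10*(-10))*J)*J - 2*J = ((100 - 20 + 20 - 100)*J)*J - 2*J = (0*J)*J - 2*J = 0*J - 2*J = 0 - 2*J = -2*J)
1/(-317 + I(-53, v)) = 1/(-317 - 2*(-53)) = 1/(-317 + 106) = 1/(-211) = -1/211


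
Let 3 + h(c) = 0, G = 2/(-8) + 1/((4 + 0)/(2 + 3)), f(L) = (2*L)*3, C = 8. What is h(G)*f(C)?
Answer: -144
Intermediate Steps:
f(L) = 6*L
G = 1 (G = 2*(-1/8) + 1/(4/5) = -1/4 + 1/(4*(1/5)) = -1/4 + 1/(4/5) = -1/4 + 1*(5/4) = -1/4 + 5/4 = 1)
h(c) = -3 (h(c) = -3 + 0 = -3)
h(G)*f(C) = -18*8 = -3*48 = -144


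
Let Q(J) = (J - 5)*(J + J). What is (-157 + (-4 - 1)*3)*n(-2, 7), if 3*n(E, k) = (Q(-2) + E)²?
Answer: -116272/3 ≈ -38757.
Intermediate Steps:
Q(J) = 2*J*(-5 + J) (Q(J) = (-5 + J)*(2*J) = 2*J*(-5 + J))
n(E, k) = (28 + E)²/3 (n(E, k) = (2*(-2)*(-5 - 2) + E)²/3 = (2*(-2)*(-7) + E)²/3 = (28 + E)²/3)
(-157 + (-4 - 1)*3)*n(-2, 7) = (-157 + (-4 - 1)*3)*((28 - 2)²/3) = (-157 - 5*3)*((⅓)*26²) = (-157 - 15)*((⅓)*676) = -172*676/3 = -116272/3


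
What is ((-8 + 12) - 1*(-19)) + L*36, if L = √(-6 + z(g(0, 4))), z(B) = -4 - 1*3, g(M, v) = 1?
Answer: 23 + 36*I*√13 ≈ 23.0 + 129.8*I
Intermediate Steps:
z(B) = -7 (z(B) = -4 - 3 = -7)
L = I*√13 (L = √(-6 - 7) = √(-13) = I*√13 ≈ 3.6056*I)
((-8 + 12) - 1*(-19)) + L*36 = ((-8 + 12) - 1*(-19)) + (I*√13)*36 = (4 + 19) + 36*I*√13 = 23 + 36*I*√13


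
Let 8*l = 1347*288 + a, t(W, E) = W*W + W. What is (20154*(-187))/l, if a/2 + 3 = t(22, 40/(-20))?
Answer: -15075192/194471 ≈ -77.519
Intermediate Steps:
t(W, E) = W + W² (t(W, E) = W² + W = W + W²)
a = 1006 (a = -6 + 2*(22*(1 + 22)) = -6 + 2*(22*23) = -6 + 2*506 = -6 + 1012 = 1006)
l = 194471/4 (l = (1347*288 + 1006)/8 = (387936 + 1006)/8 = (⅛)*388942 = 194471/4 ≈ 48618.)
(20154*(-187))/l = (20154*(-187))/(194471/4) = -3768798*4/194471 = -15075192/194471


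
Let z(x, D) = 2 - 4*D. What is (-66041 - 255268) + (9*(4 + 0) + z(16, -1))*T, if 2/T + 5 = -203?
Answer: -16708089/52 ≈ -3.2131e+5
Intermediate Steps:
T = -1/104 (T = 2/(-5 - 203) = 2/(-208) = 2*(-1/208) = -1/104 ≈ -0.0096154)
(-66041 - 255268) + (9*(4 + 0) + z(16, -1))*T = (-66041 - 255268) + (9*(4 + 0) + (2 - 4*(-1)))*(-1/104) = -321309 + (9*4 + (2 + 4))*(-1/104) = -321309 + (36 + 6)*(-1/104) = -321309 + 42*(-1/104) = -321309 - 21/52 = -16708089/52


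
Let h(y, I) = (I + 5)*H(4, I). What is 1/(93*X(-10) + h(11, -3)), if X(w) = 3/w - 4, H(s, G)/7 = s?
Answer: -10/3439 ≈ -0.0029078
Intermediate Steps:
H(s, G) = 7*s
h(y, I) = 140 + 28*I (h(y, I) = (I + 5)*(7*4) = (5 + I)*28 = 140 + 28*I)
X(w) = -4 + 3/w
1/(93*X(-10) + h(11, -3)) = 1/(93*(-4 + 3/(-10)) + (140 + 28*(-3))) = 1/(93*(-4 + 3*(-⅒)) + (140 - 84)) = 1/(93*(-4 - 3/10) + 56) = 1/(93*(-43/10) + 56) = 1/(-3999/10 + 56) = 1/(-3439/10) = -10/3439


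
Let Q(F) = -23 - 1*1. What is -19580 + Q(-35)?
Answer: -19604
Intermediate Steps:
Q(F) = -24 (Q(F) = -23 - 1 = -24)
-19580 + Q(-35) = -19580 - 24 = -19604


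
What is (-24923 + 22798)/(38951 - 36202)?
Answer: -2125/2749 ≈ -0.77301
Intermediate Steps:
(-24923 + 22798)/(38951 - 36202) = -2125/2749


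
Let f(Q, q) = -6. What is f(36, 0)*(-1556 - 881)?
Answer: 14622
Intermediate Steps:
f(36, 0)*(-1556 - 881) = -6*(-1556 - 881) = -6*(-2437) = 14622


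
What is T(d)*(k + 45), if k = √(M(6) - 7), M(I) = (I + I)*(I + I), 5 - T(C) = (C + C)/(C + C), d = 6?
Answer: 180 + 4*√137 ≈ 226.82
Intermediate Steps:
T(C) = 4 (T(C) = 5 - (C + C)/(C + C) = 5 - 2*C/(2*C) = 5 - 2*C*1/(2*C) = 5 - 1*1 = 5 - 1 = 4)
M(I) = 4*I² (M(I) = (2*I)*(2*I) = 4*I²)
k = √137 (k = √(4*6² - 7) = √(4*36 - 7) = √(144 - 7) = √137 ≈ 11.705)
T(d)*(k + 45) = 4*(√137 + 45) = 4*(45 + √137) = 180 + 4*√137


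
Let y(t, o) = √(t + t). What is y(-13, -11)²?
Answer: -26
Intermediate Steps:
y(t, o) = √2*√t (y(t, o) = √(2*t) = √2*√t)
y(-13, -11)² = (√2*√(-13))² = (√2*(I*√13))² = (I*√26)² = -26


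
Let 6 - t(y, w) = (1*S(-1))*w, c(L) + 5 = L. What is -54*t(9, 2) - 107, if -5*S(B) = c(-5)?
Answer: -215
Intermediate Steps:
c(L) = -5 + L
S(B) = 2 (S(B) = -(-5 - 5)/5 = -1/5*(-10) = 2)
t(y, w) = 6 - 2*w (t(y, w) = 6 - 1*2*w = 6 - 2*w)
-54*t(9, 2) - 107 = -54*(6 - 2*2) - 107 = -54*(6 - 4) - 107 = -54*2 - 107 = -108 - 107 = -215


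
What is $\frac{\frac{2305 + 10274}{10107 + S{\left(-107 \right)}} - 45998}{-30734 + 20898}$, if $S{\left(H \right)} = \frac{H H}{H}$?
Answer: $\frac{459967421}{98360000} \approx 4.6764$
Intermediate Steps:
$S{\left(H \right)} = H$ ($S{\left(H \right)} = \frac{H^{2}}{H} = H$)
$\frac{\frac{2305 + 10274}{10107 + S{\left(-107 \right)}} - 45998}{-30734 + 20898} = \frac{\frac{2305 + 10274}{10107 - 107} - 45998}{-30734 + 20898} = \frac{\frac{12579}{10000} - 45998}{-9836} = \left(12579 \cdot \frac{1}{10000} - 45998\right) \left(- \frac{1}{9836}\right) = \left(\frac{12579}{10000} - 45998\right) \left(- \frac{1}{9836}\right) = \left(- \frac{459967421}{10000}\right) \left(- \frac{1}{9836}\right) = \frac{459967421}{98360000}$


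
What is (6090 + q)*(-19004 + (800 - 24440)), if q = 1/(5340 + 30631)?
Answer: -9341739245804/35971 ≈ -2.5970e+8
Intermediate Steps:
q = 1/35971 ≈ 2.7800e-5
(6090 + q)*(-19004 + (800 - 24440)) = (6090 + 1/35971)*(-19004 + (800 - 24440)) = 219063391*(-19004 - 23640)/35971 = (219063391/35971)*(-42644) = -9341739245804/35971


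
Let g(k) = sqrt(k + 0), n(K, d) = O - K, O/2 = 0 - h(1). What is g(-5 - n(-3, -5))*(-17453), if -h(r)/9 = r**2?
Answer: -17453*I*sqrt(26) ≈ -88993.0*I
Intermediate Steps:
h(r) = -9*r**2
O = 18 (O = 2*(0 - (-9)*1**2) = 2*(0 - (-9)) = 2*(0 - 1*(-9)) = 2*(0 + 9) = 2*9 = 18)
n(K, d) = 18 - K
g(k) = sqrt(k)
g(-5 - n(-3, -5))*(-17453) = sqrt(-5 - (18 - 1*(-3)))*(-17453) = sqrt(-5 - (18 + 3))*(-17453) = sqrt(-5 - 1*21)*(-17453) = sqrt(-5 - 21)*(-17453) = sqrt(-26)*(-17453) = (I*sqrt(26))*(-17453) = -17453*I*sqrt(26)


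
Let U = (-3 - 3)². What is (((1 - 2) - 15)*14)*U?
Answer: -8064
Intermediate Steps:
U = 36 (U = (-6)² = 36)
(((1 - 2) - 15)*14)*U = (((1 - 2) - 15)*14)*36 = ((-1 - 15)*14)*36 = -16*14*36 = -224*36 = -8064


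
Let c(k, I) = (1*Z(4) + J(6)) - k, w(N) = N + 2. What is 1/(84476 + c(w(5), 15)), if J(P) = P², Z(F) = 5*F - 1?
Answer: 1/84524 ≈ 1.1831e-5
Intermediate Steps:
Z(F) = -1 + 5*F
w(N) = 2 + N
c(k, I) = 55 - k (c(k, I) = (1*(-1 + 5*4) + 6²) - k = (1*(-1 + 20) + 36) - k = (1*19 + 36) - k = (19 + 36) - k = 55 - k)
1/(84476 + c(w(5), 15)) = 1/(84476 + (55 - (2 + 5))) = 1/(84476 + (55 - 1*7)) = 1/(84476 + (55 - 7)) = 1/(84476 + 48) = 1/84524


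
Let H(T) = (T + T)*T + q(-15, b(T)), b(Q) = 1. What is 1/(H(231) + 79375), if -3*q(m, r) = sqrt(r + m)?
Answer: 1674873/311688840695 + 3*I*sqrt(14)/311688840695 ≈ 5.3735e-6 + 3.6013e-11*I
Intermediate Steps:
q(m, r) = -sqrt(m + r)/3 (q(m, r) = -sqrt(r + m)/3 = -sqrt(m + r)/3)
H(T) = 2*T**2 - I*sqrt(14)/3 (H(T) = (T + T)*T - sqrt(-15 + 1)/3 = (2*T)*T - I*sqrt(14)/3 = 2*T**2 - I*sqrt(14)/3)
1/(H(231) + 79375) = 1/((2*231**2 - I*sqrt(14)/3) + 79375) = 1/((2*53361 - I*sqrt(14)/3) + 79375) = 1/((106722 - I*sqrt(14)/3) + 79375) = 1/(186097 - I*sqrt(14)/3)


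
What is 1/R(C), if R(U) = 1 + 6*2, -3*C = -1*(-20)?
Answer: 1/13 ≈ 0.076923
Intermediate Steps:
C = -20/3 (C = -(-1)*(-20)/3 = -⅓*20 = -20/3 ≈ -6.6667)
R(U) = 13 (R(U) = 1 + 12 = 13)
1/R(C) = 1/13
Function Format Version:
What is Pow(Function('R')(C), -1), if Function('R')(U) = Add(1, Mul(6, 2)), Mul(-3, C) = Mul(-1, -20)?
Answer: Rational(1, 13) ≈ 0.076923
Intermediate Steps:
C = Rational(-20, 3) (C = Mul(Rational(-1, 3), Mul(-1, -20)) = Mul(Rational(-1, 3), 20) = Rational(-20, 3) ≈ -6.6667)
Function('R')(U) = 13 (Function('R')(U) = Add(1, 12) = 13)
Pow(Function('R')(C), -1) = Pow(13, -1) = Rational(1, 13)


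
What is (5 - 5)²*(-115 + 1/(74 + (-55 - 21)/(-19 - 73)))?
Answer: 0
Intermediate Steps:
(5 - 5)²*(-115 + 1/(74 + (-55 - 21)/(-19 - 73))) = 0²*(-115 + 1/(74 - 76/(-92))) = 0*(-115 + 1/(74 - 76*(-1/92))) = 0*(-115 + 1/(74 + 19/23)) = 0*(-115 + 1/(1721/23)) = 0*(-115 + 23/1721) = 0*(-197892/1721) = 0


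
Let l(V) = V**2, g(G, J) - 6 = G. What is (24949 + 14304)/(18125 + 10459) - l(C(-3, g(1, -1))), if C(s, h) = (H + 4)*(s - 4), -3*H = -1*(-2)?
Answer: -15523147/28584 ≈ -543.07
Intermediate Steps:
H = -2/3 (H = -(-1)*(-2)/3 = -1/3*2 = -2/3 ≈ -0.66667)
g(G, J) = 6 + G
C(s, h) = -40/3 + 10*s/3 (C(s, h) = (-2/3 + 4)*(s - 4) = 10*(-4 + s)/3 = -40/3 + 10*s/3)
(24949 + 14304)/(18125 + 10459) - l(C(-3, g(1, -1))) = (24949 + 14304)/(18125 + 10459) - (-40/3 + (10/3)*(-3))**2 = 39253/28584 - (-40/3 - 10)**2 = 39253*(1/28584) - (-70/3)**2 = 39253/28584 - 1*4900/9 = 39253/28584 - 4900/9 = -15523147/28584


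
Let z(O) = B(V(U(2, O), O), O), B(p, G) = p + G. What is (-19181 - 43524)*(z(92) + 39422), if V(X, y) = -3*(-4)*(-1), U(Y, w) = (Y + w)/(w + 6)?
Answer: -2476972910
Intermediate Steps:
U(Y, w) = (Y + w)/(6 + w)
V(X, y) = -12 (V(X, y) = 12*(-1) = -12)
B(p, G) = G + p
z(O) = -12 + O (z(O) = O - 12 = -12 + O)
(-19181 - 43524)*(z(92) + 39422) = (-19181 - 43524)*((-12 + 92) + 39422) = -62705*(80 + 39422) = -62705*39502 = -2476972910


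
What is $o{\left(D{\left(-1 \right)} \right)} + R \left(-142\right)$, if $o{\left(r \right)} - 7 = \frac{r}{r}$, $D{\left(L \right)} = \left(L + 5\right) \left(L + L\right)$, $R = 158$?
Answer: $-22428$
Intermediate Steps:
$D{\left(L \right)} = 2 L \left(5 + L\right)$ ($D{\left(L \right)} = \left(5 + L\right) 2 L = 2 L \left(5 + L\right)$)
$o{\left(r \right)} = 8$ ($o{\left(r \right)} = 7 + \frac{r}{r} = 7 + 1 = 8$)
$o{\left(D{\left(-1 \right)} \right)} + R \left(-142\right) = 8 + 158 \left(-142\right) = 8 - 22436 = -22428$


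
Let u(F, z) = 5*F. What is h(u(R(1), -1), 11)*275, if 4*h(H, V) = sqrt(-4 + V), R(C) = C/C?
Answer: 275*sqrt(7)/4 ≈ 181.90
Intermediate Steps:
R(C) = 1
h(H, V) = sqrt(-4 + V)/4
h(u(R(1), -1), 11)*275 = (sqrt(-4 + 11)/4)*275 = (sqrt(7)/4)*275 = 275*sqrt(7)/4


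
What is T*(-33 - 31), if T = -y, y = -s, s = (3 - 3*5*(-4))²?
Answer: -254016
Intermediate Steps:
s = 3969 (s = (3 - 15*(-4))² = (3 + 60)² = 63² = 3969)
y = -3969 (y = -1*3969 = -3969)
T = 3969 (T = -1*(-3969) = 3969)
T*(-33 - 31) = 3969*(-33 - 31) = 3969*(-64) = -254016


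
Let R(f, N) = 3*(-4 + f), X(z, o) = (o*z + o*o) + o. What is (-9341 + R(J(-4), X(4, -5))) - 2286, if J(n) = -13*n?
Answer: -11483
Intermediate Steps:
X(z, o) = o + o² + o*z (X(z, o) = (o*z + o²) + o = (o² + o*z) + o = o + o² + o*z)
R(f, N) = -12 + 3*f
(-9341 + R(J(-4), X(4, -5))) - 2286 = (-9341 + (-12 + 3*(-13*(-4)))) - 2286 = (-9341 + (-12 + 3*52)) - 2286 = (-9341 + (-12 + 156)) - 2286 = (-9341 + 144) - 2286 = -9197 - 2286 = -11483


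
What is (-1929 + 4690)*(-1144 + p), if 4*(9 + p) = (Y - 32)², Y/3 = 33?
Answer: -339603/4 ≈ -84901.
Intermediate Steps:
Y = 99 (Y = 3*33 = 99)
p = 4453/4 (p = -9 + (99 - 32)²/4 = -9 + (¼)*67² = -9 + (¼)*4489 = -9 + 4489/4 = 4453/4 ≈ 1113.3)
(-1929 + 4690)*(-1144 + p) = (-1929 + 4690)*(-1144 + 4453/4) = 2761*(-123/4) = -339603/4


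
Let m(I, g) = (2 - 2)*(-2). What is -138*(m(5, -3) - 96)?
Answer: 13248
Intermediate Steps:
m(I, g) = 0 (m(I, g) = 0*(-2) = 0)
-138*(m(5, -3) - 96) = -138*(0 - 96) = -138*(-96) = 13248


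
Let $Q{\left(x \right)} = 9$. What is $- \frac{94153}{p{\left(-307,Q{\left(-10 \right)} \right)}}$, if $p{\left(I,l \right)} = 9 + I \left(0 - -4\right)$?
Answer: $\frac{94153}{1219} \approx 77.238$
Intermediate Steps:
$p{\left(I,l \right)} = 9 + 4 I$ ($p{\left(I,l \right)} = 9 + I \left(0 + 4\right) = 9 + I 4 = 9 + 4 I$)
$- \frac{94153}{p{\left(-307,Q{\left(-10 \right)} \right)}} = - \frac{94153}{9 + 4 \left(-307\right)} = - \frac{94153}{9 - 1228} = - \frac{94153}{-1219} = \left(-94153\right) \left(- \frac{1}{1219}\right) = \frac{94153}{1219}$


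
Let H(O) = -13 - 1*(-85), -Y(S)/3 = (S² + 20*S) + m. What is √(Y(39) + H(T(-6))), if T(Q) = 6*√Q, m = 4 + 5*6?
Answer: I*√6933 ≈ 83.265*I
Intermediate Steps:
m = 34 (m = 4 + 30 = 34)
Y(S) = -102 - 60*S - 3*S² (Y(S) = -3*((S² + 20*S) + 34) = -3*(34 + S² + 20*S) = -102 - 60*S - 3*S²)
H(O) = 72 (H(O) = -13 + 85 = 72)
√(Y(39) + H(T(-6))) = √((-102 - 60*39 - 3*39²) + 72) = √((-102 - 2340 - 3*1521) + 72) = √((-102 - 2340 - 4563) + 72) = √(-7005 + 72) = √(-6933) = I*√6933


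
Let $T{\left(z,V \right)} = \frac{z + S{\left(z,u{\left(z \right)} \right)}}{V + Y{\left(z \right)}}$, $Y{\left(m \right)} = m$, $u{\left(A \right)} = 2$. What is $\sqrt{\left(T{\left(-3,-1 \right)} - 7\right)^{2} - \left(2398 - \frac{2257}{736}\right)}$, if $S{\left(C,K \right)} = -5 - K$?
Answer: $\frac{i \sqrt{80397282}}{184} \approx 48.731 i$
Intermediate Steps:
$T{\left(z,V \right)} = \frac{-7 + z}{V + z}$ ($T{\left(z,V \right)} = \frac{z - 7}{V + z} = \frac{-7 + z}{V + z}$)
$\sqrt{\left(T{\left(-3,-1 \right)} - 7\right)^{2} - \left(2398 - \frac{2257}{736}\right)} = \sqrt{\left(\frac{-7 - 3}{-1 - 3} - 7\right)^{2} - \left(2398 - \frac{2257}{736}\right)} = \sqrt{\left(\frac{1}{-4} \left(-10\right) - 7\right)^{2} + \left(2257 \cdot \frac{1}{736} - 2398\right)} = \sqrt{\left(\left(- \frac{1}{4}\right) \left(-10\right) - 7\right)^{2} + \left(\frac{2257}{736} - 2398\right)} = \sqrt{\left(\frac{5}{2} - 7\right)^{2} - \frac{1762671}{736}} = \sqrt{\left(- \frac{9}{2}\right)^{2} - \frac{1762671}{736}} = \sqrt{\frac{81}{4} - \frac{1762671}{736}} = \sqrt{- \frac{1747767}{736}} = \frac{i \sqrt{80397282}}{184}$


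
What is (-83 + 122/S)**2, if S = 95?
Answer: 60264169/9025 ≈ 6677.5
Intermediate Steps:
(-83 + 122/S)**2 = (-83 + 122/95)**2 = (-7763/95)**2 = 60264169/9025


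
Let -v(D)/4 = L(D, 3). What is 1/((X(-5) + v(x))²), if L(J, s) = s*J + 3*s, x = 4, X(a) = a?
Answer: 1/7921 ≈ 0.00012625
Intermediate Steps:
L(J, s) = 3*s + J*s (L(J, s) = J*s + 3*s = 3*s + J*s)
v(D) = -36 - 12*D (v(D) = -12*(3 + D) = -4*(9 + 3*D) = -36 - 12*D)
1/((X(-5) + v(x))²) = 1/((-5 + (-36 - 12*4))²) = 1/((-5 + (-36 - 48))²) = 1/((-5 - 84)²) = 1/((-89)²) = 1/7921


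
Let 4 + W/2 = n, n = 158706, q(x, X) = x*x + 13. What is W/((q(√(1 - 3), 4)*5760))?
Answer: 79351/15840 ≈ 5.0095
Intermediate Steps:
q(x, X) = 13 + x² (q(x, X) = x² + 13 = 13 + x²)
W = 317404 (W = -8 + 2*158706 = -8 + 317412 = 317404)
W/((q(√(1 - 3), 4)*5760)) = 317404/(((13 + (√(1 - 3))²)*5760)) = 317404/(((13 + (√(-2))²)*5760)) = 317404/(((13 + (I*√2)²)*5760)) = 317404/(((13 - 2)*5760)) = 317404/((11*5760)) = 317404/63360 = 317404*(1/63360) = 79351/15840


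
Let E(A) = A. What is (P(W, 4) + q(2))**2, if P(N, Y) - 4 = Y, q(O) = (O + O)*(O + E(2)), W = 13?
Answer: 576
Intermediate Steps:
q(O) = 2*O*(2 + O) (q(O) = (O + O)*(O + 2) = (2*O)*(2 + O) = 2*O*(2 + O))
P(N, Y) = 4 + Y
(P(W, 4) + q(2))**2 = ((4 + 4) + 2*2*(2 + 2))**2 = (8 + 2*2*4)**2 = (8 + 16)**2 = 24**2 = 576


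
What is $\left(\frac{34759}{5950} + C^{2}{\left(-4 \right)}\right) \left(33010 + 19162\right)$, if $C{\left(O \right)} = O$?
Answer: $\frac{3390110474}{2975} \approx 1.1395 \cdot 10^{6}$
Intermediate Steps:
$\left(\frac{34759}{5950} + C^{2}{\left(-4 \right)}\right) \left(33010 + 19162\right) = \left(\frac{34759}{5950} + \left(-4\right)^{2}\right) \left(33010 + 19162\right) = \left(34759 \cdot \frac{1}{5950} + 16\right) 52172 = \left(\frac{34759}{5950} + 16\right) 52172 = \frac{129959}{5950} \cdot 52172 = \frac{3390110474}{2975}$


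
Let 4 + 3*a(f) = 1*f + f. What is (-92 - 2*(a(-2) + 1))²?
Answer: 70756/9 ≈ 7861.8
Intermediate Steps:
a(f) = -4/3 + 2*f/3 (a(f) = -4/3 + (1*f + f)/3 = -4/3 + (f + f)/3 = -4/3 + (2*f)/3 = -4/3 + 2*f/3)
(-92 - 2*(a(-2) + 1))² = (-92 - 2*((-4/3 + (⅔)*(-2)) + 1))² = (-92 - 2*((-4/3 - 4/3) + 1))² = (-92 - 2*(-8/3 + 1))² = (-92 - 2*(-5/3))² = (-92 + 10/3)² = (-266/3)² = 70756/9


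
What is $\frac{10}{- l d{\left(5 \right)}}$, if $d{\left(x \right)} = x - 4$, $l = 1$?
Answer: $-10$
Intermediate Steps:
$d{\left(x \right)} = -4 + x$ ($d{\left(x \right)} = x - 4 = -4 + x$)
$\frac{10}{- l d{\left(5 \right)}} = \frac{10}{\left(-1\right) 1 \left(-4 + 5\right)} = \frac{10}{\left(-1\right) 1} = \frac{10}{-1} = 10 \left(-1\right) = -10$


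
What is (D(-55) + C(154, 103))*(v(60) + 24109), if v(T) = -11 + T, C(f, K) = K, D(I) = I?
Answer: 1159584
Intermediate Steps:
(D(-55) + C(154, 103))*(v(60) + 24109) = (-55 + 103)*((-11 + 60) + 24109) = 48*(49 + 24109) = 48*24158 = 1159584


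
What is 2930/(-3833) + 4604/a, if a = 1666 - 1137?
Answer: 16097162/2027657 ≈ 7.9388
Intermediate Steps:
a = 529
2930/(-3833) + 4604/a = 2930/(-3833) + 4604/529 = 2930*(-1/3833) + 4604*(1/529) = -2930/3833 + 4604/529 = 16097162/2027657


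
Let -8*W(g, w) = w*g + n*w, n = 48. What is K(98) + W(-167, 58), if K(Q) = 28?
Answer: 3563/4 ≈ 890.75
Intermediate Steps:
W(g, w) = -6*w - g*w/8 (W(g, w) = -(w*g + 48*w)/8 = -(g*w + 48*w)/8 = -(48*w + g*w)/8 = -6*w - g*w/8)
K(98) + W(-167, 58) = 28 - 1/8*58*(48 - 167) = 28 - 1/8*58*(-119) = 28 + 3451/4 = 3563/4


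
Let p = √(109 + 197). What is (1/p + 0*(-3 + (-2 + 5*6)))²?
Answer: 1/306 ≈ 0.0032680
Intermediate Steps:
p = 3*√34 (p = √306 = 3*√34 ≈ 17.493)
(1/p + 0*(-3 + (-2 + 5*6)))² = (1/(3*√34) + 0*(-3 + (-2 + 5*6)))² = (√34/102 + 0*(-3 + (-2 + 30)))² = (√34/102 + 0*(-3 + 28))² = (√34/102 + 0*25)² = (√34/102 + 0)² = (√34/102)² = 1/306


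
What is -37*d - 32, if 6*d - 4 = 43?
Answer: -1931/6 ≈ -321.83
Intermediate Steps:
d = 47/6 (d = ⅔ + (⅙)*43 = ⅔ + 43/6 = 47/6 ≈ 7.8333)
-37*d - 32 = -37*47/6 - 32 = -1739/6 - 32 = -1931/6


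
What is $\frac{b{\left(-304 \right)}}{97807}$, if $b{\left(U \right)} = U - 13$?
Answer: $- \frac{317}{97807} \approx -0.0032411$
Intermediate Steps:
$b{\left(U \right)} = -13 + U$
$\frac{b{\left(-304 \right)}}{97807} = \frac{-13 - 304}{97807} = \left(-317\right) \frac{1}{97807} = - \frac{317}{97807}$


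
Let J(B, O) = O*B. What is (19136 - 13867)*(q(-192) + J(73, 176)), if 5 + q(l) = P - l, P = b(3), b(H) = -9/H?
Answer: 68665608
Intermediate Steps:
P = -3 (P = -9/3 = -9*⅓ = -3)
J(B, O) = B*O
q(l) = -8 - l (q(l) = -5 + (-3 - l) = -8 - l)
(19136 - 13867)*(q(-192) + J(73, 176)) = (19136 - 13867)*((-8 - 1*(-192)) + 73*176) = 5269*((-8 + 192) + 12848) = 5269*(184 + 12848) = 5269*13032 = 68665608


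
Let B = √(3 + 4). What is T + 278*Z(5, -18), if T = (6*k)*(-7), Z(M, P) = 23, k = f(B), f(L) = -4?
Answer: 6562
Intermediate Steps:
B = √7 ≈ 2.6458
k = -4
T = 168 (T = (6*(-4))*(-7) = -24*(-7) = 168)
T + 278*Z(5, -18) = 168 + 278*23 = 168 + 6394 = 6562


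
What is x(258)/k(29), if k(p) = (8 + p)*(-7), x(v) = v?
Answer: -258/259 ≈ -0.99614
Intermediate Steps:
k(p) = -56 - 7*p
x(258)/k(29) = 258/(-56 - 7*29) = 258/(-56 - 203) = 258/(-259) = 258*(-1/259) = -258/259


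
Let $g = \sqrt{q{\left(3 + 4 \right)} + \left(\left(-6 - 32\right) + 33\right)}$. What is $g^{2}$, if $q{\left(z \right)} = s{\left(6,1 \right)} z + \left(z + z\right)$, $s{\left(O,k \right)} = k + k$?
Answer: $23$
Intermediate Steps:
$s{\left(O,k \right)} = 2 k$
$q{\left(z \right)} = 4 z$ ($q{\left(z \right)} = 2 \cdot 1 z + \left(z + z\right) = 2 z + 2 z = 4 z$)
$g = \sqrt{23}$ ($g = \sqrt{4 \left(3 + 4\right) + \left(\left(-6 - 32\right) + 33\right)} = \sqrt{4 \cdot 7 + \left(-38 + 33\right)} = \sqrt{28 - 5} = \sqrt{23} \approx 4.7958$)
$g^{2} = \left(\sqrt{23}\right)^{2} = 23$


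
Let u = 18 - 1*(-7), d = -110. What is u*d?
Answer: -2750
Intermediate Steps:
u = 25 (u = 18 + 7 = 25)
u*d = 25*(-110) = -2750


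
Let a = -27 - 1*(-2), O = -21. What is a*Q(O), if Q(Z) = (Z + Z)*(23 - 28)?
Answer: -5250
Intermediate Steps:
a = -25 (a = -27 + 2 = -25)
Q(Z) = -10*Z (Q(Z) = (2*Z)*(-5) = -10*Z)
a*Q(O) = -(-250)*(-21) = -25*210 = -5250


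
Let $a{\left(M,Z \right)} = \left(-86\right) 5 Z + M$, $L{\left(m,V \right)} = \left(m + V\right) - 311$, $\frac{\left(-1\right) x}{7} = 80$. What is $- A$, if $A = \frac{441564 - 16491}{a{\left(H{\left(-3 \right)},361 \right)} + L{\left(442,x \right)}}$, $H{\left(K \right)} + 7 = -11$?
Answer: $\frac{425073}{155677} \approx 2.7305$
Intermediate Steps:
$x = -560$ ($x = \left(-7\right) 80 = -560$)
$H{\left(K \right)} = -18$ ($H{\left(K \right)} = -7 - 11 = -18$)
$L{\left(m,V \right)} = -311 + V + m$ ($L{\left(m,V \right)} = \left(V + m\right) - 311 = -311 + V + m$)
$a{\left(M,Z \right)} = M - 430 Z$ ($a{\left(M,Z \right)} = - 430 Z + M = M - 430 Z$)
$A = - \frac{425073}{155677}$ ($A = \frac{441564 - 16491}{\left(-18 - 155230\right) - 429} = \frac{425073}{\left(-18 - 155230\right) - 429} = \frac{425073}{-155248 - 429} = \frac{425073}{-155677} = 425073 \left(- \frac{1}{155677}\right) = - \frac{425073}{155677} \approx -2.7305$)
$- A = \left(-1\right) \left(- \frac{425073}{155677}\right) = \frac{425073}{155677}$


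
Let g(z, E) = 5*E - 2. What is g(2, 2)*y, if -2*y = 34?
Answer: -136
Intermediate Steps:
g(z, E) = -2 + 5*E
y = -17 (y = -1/2*34 = -17)
g(2, 2)*y = (-2 + 5*2)*(-17) = (-2 + 10)*(-17) = 8*(-17) = -136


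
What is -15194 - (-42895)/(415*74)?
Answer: -93312969/6142 ≈ -15193.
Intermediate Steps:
-15194 - (-42895)/(415*74) = -15194 - (-42895)/30710 = -15194 - 1*(-8579/6142) = -15194 + 8579/6142 = -93312969/6142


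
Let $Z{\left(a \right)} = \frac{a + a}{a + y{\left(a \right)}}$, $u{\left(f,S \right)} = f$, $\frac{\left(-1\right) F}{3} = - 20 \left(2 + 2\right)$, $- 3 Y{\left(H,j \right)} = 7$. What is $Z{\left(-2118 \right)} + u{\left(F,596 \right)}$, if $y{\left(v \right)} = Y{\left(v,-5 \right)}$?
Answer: $\frac{1539348}{6361} \approx 242.0$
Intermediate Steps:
$Y{\left(H,j \right)} = - \frac{7}{3}$ ($Y{\left(H,j \right)} = \left(- \frac{1}{3}\right) 7 = - \frac{7}{3}$)
$F = 240$ ($F = - 3 \left(- 20 \left(2 + 2\right)\right) = - 3 \left(\left(-20\right) 4\right) = \left(-3\right) \left(-80\right) = 240$)
$y{\left(v \right)} = - \frac{7}{3}$
$Z{\left(a \right)} = \frac{2 a}{- \frac{7}{3} + a}$ ($Z{\left(a \right)} = \frac{a + a}{a - \frac{7}{3}} = \frac{2 a}{- \frac{7}{3} + a}$)
$Z{\left(-2118 \right)} + u{\left(F,596 \right)} = 6 \left(-2118\right) \frac{1}{-7 + 3 \left(-2118\right)} + 240 = 6 \left(-2118\right) \frac{1}{-7 - 6354} + 240 = 6 \left(-2118\right) \frac{1}{-6361} + 240 = 6 \left(-2118\right) \left(- \frac{1}{6361}\right) + 240 = \frac{12708}{6361} + 240 = \frac{1539348}{6361}$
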